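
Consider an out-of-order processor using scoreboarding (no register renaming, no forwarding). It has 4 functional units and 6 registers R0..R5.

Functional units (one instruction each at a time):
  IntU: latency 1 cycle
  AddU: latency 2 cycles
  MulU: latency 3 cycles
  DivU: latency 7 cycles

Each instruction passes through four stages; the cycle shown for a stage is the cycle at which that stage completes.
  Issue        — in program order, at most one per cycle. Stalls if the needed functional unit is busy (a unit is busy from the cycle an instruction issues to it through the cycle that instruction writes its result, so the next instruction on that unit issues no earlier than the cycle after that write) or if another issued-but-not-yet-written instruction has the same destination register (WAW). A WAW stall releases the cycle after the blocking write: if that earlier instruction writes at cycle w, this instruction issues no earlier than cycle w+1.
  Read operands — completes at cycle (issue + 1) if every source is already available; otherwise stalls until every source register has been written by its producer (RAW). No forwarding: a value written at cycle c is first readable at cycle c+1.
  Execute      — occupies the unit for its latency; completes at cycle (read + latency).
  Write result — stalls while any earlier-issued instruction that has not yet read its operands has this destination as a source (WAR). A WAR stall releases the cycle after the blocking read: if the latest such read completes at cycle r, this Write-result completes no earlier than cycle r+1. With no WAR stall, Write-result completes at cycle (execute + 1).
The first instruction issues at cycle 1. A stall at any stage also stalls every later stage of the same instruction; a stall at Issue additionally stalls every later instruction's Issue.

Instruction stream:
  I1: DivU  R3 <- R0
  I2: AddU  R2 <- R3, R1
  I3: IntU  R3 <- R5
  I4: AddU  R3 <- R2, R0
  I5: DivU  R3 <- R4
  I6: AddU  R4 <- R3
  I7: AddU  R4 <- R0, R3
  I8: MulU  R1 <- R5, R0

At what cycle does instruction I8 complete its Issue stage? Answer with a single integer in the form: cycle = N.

  I1 | 1 | 2 | 9 | 10
  I2 | 2 | 11 | 13 | 14   RAW R3: wait I1 write@10
  I3 | 11 | 12 | 13 | 14   WAW R3: wait I1 write@10
  I4 | 15 | 16 | 18 | 19   WAW R3: wait I3 write@14
  I5 | 20 | 21 | 28 | 29   WAW R3: wait I4 write@19
  I6 | 21 | 30 | 32 | 33   RAW R3: wait I5 write@29
  I7 | 34 | 35 | 37 | 38   struct: AddU busy until I6 writes@33
  I8 | 35 | 36 | 39 | 40

cycle = 35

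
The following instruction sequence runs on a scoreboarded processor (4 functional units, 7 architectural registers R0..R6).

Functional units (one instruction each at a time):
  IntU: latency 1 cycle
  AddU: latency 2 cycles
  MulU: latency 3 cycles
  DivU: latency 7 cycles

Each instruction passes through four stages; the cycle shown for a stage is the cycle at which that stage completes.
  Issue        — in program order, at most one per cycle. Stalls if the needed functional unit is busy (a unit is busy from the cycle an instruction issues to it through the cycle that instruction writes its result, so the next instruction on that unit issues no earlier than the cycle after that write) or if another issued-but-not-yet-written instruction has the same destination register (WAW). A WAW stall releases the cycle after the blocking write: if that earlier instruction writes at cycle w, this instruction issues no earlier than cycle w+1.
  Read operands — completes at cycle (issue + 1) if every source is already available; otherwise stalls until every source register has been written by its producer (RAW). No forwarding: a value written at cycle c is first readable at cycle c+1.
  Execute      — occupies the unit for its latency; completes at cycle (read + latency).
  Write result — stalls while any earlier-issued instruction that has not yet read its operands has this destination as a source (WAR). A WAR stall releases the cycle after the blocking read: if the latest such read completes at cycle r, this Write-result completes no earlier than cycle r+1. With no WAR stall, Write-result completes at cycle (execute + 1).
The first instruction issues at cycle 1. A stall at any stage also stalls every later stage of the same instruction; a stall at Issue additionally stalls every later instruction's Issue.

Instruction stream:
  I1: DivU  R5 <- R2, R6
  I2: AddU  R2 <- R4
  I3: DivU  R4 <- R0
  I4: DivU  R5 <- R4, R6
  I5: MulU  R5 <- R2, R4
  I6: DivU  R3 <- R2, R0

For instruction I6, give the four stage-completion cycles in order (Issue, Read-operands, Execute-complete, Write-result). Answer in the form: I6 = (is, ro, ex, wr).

t=1  issue I1 (DivU)
t=2  I1 read-ops · issue I2 (AddU)
t=3  I2 read-ops
t=5  I2 finished on AddU
t=6  I2→R2
t=9  I1 finished on DivU
t=10  I1→R5
t=11  issue I3 (DivU)
t=12  I3 read-ops
t=19  I3 finished on DivU
t=20  I3→R4
t=21  issue I4 (DivU)
t=22  I4 read-ops
t=29  I4 finished on DivU
t=30  I4→R5
t=31  issue I5 (MulU)
t=32  I5 read-ops · issue I6 (DivU)
t=33  I6 read-ops
t=35  I5 finished on MulU
t=36  I5→R5
t=40  I6 finished on DivU
t=41  I6→R3

I6 = (32, 33, 40, 41)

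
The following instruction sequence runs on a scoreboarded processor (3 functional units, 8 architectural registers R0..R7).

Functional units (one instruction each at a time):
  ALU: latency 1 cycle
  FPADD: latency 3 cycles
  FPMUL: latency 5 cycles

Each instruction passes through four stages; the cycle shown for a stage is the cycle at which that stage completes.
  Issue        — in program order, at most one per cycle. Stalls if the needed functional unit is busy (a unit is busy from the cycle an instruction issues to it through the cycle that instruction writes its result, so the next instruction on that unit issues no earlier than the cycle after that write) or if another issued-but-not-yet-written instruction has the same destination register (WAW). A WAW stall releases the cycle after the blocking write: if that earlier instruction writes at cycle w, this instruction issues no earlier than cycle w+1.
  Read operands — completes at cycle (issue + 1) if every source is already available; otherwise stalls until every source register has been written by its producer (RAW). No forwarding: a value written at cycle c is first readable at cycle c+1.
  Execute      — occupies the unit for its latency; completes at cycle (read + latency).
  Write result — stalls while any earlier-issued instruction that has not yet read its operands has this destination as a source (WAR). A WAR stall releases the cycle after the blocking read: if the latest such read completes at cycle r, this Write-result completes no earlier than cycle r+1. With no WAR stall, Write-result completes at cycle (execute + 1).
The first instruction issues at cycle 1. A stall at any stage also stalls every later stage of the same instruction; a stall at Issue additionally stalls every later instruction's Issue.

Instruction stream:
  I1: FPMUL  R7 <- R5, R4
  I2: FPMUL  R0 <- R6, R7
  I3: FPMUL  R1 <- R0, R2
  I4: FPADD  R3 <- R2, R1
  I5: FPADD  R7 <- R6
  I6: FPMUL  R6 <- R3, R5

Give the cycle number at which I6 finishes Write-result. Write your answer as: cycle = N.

t=1  I1 dispatched to FPMUL
t=2  I1 operands ready
t=7  I1 complete
t=8  R7←I1
t=9  I2 dispatched to FPMUL
t=10  I2 operands ready
t=15  I2 complete
t=16  R0←I2
t=17  I3 dispatched to FPMUL
t=18  I3 operands ready | I4 dispatched to FPADD
t=23  I3 complete
t=24  R1←I3
t=25  I4 operands ready
t=28  I4 complete
t=29  R3←I4
t=30  I5 dispatched to FPADD
t=31  I5 operands ready | I6 dispatched to FPMUL
t=32  I6 operands ready
t=34  I5 complete
t=35  R7←I5
t=37  I6 complete
t=38  R6←I6

cycle = 38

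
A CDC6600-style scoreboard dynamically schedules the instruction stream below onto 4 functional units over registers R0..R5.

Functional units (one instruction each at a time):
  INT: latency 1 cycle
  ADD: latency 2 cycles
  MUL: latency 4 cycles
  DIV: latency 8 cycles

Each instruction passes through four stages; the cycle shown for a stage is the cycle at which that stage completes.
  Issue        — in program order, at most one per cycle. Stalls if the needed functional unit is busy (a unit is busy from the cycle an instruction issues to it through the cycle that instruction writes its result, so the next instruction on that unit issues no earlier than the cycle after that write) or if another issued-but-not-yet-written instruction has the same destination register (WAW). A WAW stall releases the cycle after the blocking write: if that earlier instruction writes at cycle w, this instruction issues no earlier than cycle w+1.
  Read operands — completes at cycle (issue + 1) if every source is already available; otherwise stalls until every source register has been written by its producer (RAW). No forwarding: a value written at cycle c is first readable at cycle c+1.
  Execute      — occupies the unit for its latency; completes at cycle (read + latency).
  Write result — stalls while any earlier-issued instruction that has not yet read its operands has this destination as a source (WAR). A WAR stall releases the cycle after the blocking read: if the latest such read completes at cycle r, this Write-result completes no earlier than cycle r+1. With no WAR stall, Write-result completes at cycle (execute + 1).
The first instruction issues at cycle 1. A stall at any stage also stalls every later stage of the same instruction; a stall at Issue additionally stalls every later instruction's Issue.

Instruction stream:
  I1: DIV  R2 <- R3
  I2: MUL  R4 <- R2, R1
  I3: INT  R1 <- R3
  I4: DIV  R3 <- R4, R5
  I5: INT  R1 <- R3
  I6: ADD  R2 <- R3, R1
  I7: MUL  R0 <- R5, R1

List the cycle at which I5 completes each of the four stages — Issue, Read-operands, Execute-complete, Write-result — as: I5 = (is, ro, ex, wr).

I5 = (14, 28, 29, 30)

[I1] 1/2/10/11
[I2] 2/12/16/17  (RAW R2: wait I1 write@11)
[I3] 3/4/5/13  (WAR R1: wait I2 read@12)
[I4] 12/18/26/27  (struct: DIV busy until I1 writes@11; RAW R4: wait I2 write@17)
[I5] 14/28/29/30  (struct: INT busy until I3 writes@13; RAW R3: wait I4 write@27)
[I6] 15/31/33/34  (RAW R1: wait I5 write@30)
[I7] 18/31/35/36  (struct: MUL busy until I2 writes@17; RAW R1: wait I5 write@30)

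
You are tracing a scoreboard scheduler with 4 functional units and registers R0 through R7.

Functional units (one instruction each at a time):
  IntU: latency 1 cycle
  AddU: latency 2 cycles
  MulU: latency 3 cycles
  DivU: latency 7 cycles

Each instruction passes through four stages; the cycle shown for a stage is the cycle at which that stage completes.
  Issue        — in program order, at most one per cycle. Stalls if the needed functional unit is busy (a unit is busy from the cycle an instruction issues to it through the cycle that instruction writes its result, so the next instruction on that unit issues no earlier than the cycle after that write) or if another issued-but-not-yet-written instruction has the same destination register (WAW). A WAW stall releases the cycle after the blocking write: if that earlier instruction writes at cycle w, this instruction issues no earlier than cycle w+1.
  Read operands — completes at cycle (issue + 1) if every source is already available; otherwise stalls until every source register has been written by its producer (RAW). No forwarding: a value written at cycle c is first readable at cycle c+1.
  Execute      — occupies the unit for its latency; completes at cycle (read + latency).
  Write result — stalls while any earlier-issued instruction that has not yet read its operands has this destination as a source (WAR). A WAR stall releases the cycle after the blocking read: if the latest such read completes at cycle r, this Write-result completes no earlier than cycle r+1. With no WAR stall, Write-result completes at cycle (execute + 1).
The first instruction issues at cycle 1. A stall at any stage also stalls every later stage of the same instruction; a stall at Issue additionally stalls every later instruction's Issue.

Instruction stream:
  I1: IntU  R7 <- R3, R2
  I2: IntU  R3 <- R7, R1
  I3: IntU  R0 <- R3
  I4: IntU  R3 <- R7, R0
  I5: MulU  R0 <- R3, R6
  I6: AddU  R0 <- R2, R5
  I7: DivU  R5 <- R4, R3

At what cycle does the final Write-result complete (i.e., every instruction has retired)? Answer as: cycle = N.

cycle = 32

[1] I1 issues→IntU
[2] I1 reads
[3] I1 exec-done
[4] I1 writes R7
[5] I2 issues→IntU
[6] I2 reads
[7] I2 exec-done
[8] I2 writes R3
[9] I3 issues→IntU
[10] I3 reads
[11] I3 exec-done
[12] I3 writes R0
[13] I4 issues→IntU
[14] I4 reads | I5 issues→MulU
[15] I4 exec-done
[16] I4 writes R3
[17] I5 reads
[20] I5 exec-done
[21] I5 writes R0
[22] I6 issues→AddU
[23] I6 reads | I7 issues→DivU
[24] I7 reads
[25] I6 exec-done
[26] I6 writes R0
[31] I7 exec-done
[32] I7 writes R5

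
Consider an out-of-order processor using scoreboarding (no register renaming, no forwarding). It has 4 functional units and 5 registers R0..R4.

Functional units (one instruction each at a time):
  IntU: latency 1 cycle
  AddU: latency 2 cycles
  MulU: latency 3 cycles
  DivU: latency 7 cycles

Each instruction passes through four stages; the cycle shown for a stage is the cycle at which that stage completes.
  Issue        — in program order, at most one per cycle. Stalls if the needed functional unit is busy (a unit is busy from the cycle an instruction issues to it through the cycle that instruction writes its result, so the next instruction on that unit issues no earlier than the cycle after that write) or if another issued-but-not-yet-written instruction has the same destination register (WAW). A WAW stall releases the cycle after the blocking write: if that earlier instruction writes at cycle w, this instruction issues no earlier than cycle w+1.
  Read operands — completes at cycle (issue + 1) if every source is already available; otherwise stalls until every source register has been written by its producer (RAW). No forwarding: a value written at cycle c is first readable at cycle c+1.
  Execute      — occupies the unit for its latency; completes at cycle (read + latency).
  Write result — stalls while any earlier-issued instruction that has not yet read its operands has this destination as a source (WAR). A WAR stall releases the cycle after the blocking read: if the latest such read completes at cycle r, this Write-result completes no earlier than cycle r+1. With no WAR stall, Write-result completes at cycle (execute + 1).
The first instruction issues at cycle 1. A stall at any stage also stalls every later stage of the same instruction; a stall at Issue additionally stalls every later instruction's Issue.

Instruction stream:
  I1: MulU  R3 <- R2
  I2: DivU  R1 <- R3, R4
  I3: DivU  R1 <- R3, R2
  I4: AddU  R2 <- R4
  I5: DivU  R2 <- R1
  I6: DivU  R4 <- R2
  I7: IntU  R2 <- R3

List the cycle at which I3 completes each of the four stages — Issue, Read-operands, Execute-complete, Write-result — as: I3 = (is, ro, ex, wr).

[I1] 1/2/5/6
[I2] 2/7/14/15  (RAW R3: wait I1 write@6)
[I3] 16/17/24/25  (struct: DivU busy until I2 writes@15)
[I4] 17/18/20/21
[I5] 26/27/34/35  (struct: DivU busy until I3 writes@25)
[I6] 36/37/44/45  (struct: DivU busy until I5 writes@35)
[I7] 37/38/39/40

I3 = (16, 17, 24, 25)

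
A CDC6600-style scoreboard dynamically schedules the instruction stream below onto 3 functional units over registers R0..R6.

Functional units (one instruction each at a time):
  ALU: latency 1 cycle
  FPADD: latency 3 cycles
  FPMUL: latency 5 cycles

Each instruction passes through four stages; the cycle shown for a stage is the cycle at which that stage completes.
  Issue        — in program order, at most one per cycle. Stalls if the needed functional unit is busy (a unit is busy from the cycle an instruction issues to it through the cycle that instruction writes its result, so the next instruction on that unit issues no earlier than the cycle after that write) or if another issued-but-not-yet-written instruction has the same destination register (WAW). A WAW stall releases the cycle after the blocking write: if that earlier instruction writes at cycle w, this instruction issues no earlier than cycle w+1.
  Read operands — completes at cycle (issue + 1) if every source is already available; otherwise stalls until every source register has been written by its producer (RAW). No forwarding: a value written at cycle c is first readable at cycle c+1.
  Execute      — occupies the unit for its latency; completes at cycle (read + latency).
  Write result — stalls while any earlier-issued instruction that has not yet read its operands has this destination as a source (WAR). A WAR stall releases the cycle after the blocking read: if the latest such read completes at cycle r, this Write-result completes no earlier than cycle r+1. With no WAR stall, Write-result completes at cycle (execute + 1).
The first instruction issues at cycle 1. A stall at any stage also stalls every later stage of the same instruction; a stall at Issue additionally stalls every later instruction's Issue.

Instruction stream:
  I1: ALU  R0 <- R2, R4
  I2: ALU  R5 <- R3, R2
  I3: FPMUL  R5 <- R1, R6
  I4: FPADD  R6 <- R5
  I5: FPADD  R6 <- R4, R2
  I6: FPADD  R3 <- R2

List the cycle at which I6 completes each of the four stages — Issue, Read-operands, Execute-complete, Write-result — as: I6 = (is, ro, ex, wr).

I1: IS=1 RO=2 EX=3 WR=4
I2: IS=5 RO=6 EX=7 WR=8  [struct: ALU busy until I1 writes@4]
I3: IS=9 RO=10 EX=15 WR=16  [WAW R5: wait I2 write@8]
I4: IS=10 RO=17 EX=20 WR=21  [RAW R5: wait I3 write@16]
I5: IS=22 RO=23 EX=26 WR=27  [struct: FPADD busy until I4 writes@21]
I6: IS=28 RO=29 EX=32 WR=33  [struct: FPADD busy until I5 writes@27]

I6 = (28, 29, 32, 33)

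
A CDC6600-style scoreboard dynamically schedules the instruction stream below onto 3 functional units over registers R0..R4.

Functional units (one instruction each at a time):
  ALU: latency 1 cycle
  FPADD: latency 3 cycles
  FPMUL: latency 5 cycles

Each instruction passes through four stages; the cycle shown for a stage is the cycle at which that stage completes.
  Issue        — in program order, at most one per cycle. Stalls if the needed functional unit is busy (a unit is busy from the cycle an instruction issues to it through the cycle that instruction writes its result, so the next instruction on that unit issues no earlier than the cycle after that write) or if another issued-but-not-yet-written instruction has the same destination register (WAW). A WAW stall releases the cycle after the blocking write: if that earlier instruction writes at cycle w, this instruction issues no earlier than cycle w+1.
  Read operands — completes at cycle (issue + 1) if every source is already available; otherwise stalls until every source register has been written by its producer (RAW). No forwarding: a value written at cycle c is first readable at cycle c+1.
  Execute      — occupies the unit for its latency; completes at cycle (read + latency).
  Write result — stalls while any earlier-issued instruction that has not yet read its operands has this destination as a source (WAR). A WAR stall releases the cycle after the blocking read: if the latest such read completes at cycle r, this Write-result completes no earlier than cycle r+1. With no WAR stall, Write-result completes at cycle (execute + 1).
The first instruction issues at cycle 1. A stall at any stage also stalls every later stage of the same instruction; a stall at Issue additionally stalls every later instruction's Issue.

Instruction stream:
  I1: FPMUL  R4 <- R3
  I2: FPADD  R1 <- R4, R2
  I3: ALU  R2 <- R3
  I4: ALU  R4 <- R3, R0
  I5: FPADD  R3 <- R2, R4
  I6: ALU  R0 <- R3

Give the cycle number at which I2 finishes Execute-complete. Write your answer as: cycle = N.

I1 -> (1, 2, 7, 8)
I2 -> (2, 9, 12, 13)  // RAW R4: wait I1 write@8
I3 -> (3, 4, 5, 10)  // WAR R2: wait I2 read@9
I4 -> (11, 12, 13, 14)  // struct: ALU busy until I3 writes@10
I5 -> (14, 15, 18, 19)  // struct: FPADD busy until I2 writes@13
I6 -> (15, 20, 21, 22)  // RAW R3: wait I5 write@19

cycle = 12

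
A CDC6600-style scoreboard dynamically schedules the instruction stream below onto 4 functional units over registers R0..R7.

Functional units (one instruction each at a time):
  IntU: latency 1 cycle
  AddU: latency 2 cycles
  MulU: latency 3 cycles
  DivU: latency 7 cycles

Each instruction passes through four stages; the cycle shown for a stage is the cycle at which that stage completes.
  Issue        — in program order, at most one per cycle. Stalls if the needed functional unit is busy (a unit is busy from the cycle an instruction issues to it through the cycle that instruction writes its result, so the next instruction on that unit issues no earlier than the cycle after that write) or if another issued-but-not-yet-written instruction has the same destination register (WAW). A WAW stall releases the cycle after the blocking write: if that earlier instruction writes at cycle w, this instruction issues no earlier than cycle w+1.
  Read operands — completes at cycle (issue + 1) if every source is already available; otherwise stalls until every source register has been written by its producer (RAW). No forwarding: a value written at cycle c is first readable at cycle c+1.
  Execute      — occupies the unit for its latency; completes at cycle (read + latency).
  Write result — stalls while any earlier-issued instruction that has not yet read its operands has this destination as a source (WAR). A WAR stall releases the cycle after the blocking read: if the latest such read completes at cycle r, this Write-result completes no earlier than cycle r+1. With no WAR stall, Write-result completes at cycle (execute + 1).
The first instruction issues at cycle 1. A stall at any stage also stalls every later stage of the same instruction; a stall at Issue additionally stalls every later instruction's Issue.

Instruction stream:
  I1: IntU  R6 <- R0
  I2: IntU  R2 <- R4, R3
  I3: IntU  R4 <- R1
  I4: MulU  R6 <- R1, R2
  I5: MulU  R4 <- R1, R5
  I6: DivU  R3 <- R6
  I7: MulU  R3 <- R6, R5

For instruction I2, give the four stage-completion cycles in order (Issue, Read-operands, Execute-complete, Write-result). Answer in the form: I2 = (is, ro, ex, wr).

I2 = (5, 6, 7, 8)

[1] I1 issues→IntU
[2] I1 reads
[3] I1 exec-done
[4] I1 writes R6
[5] I2 issues→IntU
[6] I2 reads
[7] I2 exec-done
[8] I2 writes R2
[9] I3 issues→IntU
[10] I3 reads; I4 issues→MulU
[11] I3 exec-done; I4 reads
[12] I3 writes R4
[14] I4 exec-done
[15] I4 writes R6
[16] I5 issues→MulU
[17] I5 reads; I6 issues→DivU
[18] I6 reads
[20] I5 exec-done
[21] I5 writes R4
[25] I6 exec-done
[26] I6 writes R3
[27] I7 issues→MulU
[28] I7 reads
[31] I7 exec-done
[32] I7 writes R3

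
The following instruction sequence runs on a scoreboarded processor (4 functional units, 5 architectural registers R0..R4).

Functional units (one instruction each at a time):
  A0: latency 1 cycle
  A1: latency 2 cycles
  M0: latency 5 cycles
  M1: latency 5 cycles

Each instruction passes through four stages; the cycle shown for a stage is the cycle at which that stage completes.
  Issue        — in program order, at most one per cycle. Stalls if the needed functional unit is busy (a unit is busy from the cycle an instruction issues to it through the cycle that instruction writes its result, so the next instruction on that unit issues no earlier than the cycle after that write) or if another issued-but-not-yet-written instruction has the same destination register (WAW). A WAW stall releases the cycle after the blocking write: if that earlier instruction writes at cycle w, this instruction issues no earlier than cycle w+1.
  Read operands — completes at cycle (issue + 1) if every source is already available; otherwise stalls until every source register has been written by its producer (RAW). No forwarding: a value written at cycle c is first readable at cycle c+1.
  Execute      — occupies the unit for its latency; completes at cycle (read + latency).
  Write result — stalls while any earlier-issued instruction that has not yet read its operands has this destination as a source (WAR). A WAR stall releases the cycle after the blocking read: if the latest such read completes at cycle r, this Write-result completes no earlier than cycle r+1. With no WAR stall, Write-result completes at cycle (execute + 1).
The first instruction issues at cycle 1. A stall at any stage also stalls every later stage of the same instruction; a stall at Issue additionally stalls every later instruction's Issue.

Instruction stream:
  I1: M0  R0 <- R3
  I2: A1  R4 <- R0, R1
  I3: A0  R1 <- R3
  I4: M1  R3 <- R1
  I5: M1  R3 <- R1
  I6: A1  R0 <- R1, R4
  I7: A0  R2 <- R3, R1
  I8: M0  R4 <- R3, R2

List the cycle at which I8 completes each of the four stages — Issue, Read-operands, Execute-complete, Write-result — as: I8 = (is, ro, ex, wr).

c1: I1 issues→M0
c2: I1 reads · I2 issues→A1
c3: I3 issues→A0
c4: I3 reads · I4 issues→M1
c5: I3 exec-done
c7: I1 exec-done
c8: I1 writes R0
c9: I2 reads
c10: I3 writes R1
c11: I2 exec-done · I4 reads
c12: I2 writes R4
c16: I4 exec-done
c17: I4 writes R3
c18: I5 issues→M1
c19: I5 reads · I6 issues→A1
c20: I6 reads · I7 issues→A0
c21: I8 issues→M0
c22: I6 exec-done
c23: I6 writes R0
c24: I5 exec-done
c25: I5 writes R3
c26: I7 reads
c27: I7 exec-done
c28: I7 writes R2
c29: I8 reads
c34: I8 exec-done
c35: I8 writes R4

I8 = (21, 29, 34, 35)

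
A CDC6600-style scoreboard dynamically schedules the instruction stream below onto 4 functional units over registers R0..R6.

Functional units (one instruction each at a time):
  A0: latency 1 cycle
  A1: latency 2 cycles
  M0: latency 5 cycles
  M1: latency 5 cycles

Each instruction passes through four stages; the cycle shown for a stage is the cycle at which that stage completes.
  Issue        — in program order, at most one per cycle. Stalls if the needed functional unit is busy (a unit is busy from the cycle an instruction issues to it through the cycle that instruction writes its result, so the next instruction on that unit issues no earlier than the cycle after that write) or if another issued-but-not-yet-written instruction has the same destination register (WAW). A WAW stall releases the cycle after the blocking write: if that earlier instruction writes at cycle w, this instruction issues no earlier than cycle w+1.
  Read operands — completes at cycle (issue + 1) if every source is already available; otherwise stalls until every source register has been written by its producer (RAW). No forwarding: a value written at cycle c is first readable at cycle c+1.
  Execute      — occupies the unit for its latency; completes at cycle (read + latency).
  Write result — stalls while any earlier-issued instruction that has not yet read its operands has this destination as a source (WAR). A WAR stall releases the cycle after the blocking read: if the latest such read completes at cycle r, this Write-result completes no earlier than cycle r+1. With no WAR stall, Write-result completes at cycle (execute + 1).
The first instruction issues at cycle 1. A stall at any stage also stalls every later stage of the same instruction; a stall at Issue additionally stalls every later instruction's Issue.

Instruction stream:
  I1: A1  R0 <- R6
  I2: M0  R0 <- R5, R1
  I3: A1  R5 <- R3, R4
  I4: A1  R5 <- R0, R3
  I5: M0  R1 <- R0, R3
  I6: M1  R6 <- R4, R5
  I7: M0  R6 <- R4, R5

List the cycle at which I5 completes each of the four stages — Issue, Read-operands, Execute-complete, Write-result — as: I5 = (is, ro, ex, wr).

cycle 1: I1 issues→A1
cycle 2: I1 reads
cycle 4: I1 exec-done
cycle 5: I1 writes R0
cycle 6: I2 issues→M0
cycle 7: I2 reads | I3 issues→A1
cycle 8: I3 reads
cycle 10: I3 exec-done
cycle 11: I3 writes R5
cycle 12: I2 exec-done | I4 issues→A1
cycle 13: I2 writes R0
cycle 14: I4 reads | I5 issues→M0
cycle 15: I5 reads | I6 issues→M1
cycle 16: I4 exec-done
cycle 17: I4 writes R5
cycle 18: I6 reads
cycle 20: I5 exec-done
cycle 21: I5 writes R1
cycle 23: I6 exec-done
cycle 24: I6 writes R6
cycle 25: I7 issues→M0
cycle 26: I7 reads
cycle 31: I7 exec-done
cycle 32: I7 writes R6

I5 = (14, 15, 20, 21)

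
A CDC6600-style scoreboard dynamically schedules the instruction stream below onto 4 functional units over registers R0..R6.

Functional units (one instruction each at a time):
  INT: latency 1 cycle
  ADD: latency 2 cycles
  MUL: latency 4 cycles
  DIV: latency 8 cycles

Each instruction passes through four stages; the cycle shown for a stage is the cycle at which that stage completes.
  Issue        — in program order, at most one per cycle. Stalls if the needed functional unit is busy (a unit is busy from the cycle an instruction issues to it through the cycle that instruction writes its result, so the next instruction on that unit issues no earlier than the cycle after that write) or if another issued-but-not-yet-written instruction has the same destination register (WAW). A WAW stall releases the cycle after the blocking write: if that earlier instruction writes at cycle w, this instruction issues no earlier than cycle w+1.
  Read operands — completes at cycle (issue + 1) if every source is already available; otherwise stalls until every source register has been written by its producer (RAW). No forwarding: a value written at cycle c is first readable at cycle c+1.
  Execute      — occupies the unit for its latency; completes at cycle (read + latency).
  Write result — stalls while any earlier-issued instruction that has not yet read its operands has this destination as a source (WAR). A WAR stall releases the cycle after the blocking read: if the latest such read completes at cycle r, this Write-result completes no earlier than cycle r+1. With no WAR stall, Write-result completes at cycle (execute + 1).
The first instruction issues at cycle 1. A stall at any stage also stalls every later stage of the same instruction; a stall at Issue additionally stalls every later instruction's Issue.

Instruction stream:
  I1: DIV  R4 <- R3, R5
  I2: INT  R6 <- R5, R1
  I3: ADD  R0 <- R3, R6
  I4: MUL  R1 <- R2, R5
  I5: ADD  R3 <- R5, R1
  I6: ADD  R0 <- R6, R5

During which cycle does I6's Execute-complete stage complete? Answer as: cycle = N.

I1 -> (1, 2, 10, 11)
I2 -> (2, 3, 4, 5)
I3 -> (3, 6, 8, 9)  // RAW R6: wait I2 write@5
I4 -> (4, 5, 9, 10)
I5 -> (10, 11, 13, 14)  // struct: ADD busy until I3 writes@9
I6 -> (15, 16, 18, 19)  // struct: ADD busy until I5 writes@14

cycle = 18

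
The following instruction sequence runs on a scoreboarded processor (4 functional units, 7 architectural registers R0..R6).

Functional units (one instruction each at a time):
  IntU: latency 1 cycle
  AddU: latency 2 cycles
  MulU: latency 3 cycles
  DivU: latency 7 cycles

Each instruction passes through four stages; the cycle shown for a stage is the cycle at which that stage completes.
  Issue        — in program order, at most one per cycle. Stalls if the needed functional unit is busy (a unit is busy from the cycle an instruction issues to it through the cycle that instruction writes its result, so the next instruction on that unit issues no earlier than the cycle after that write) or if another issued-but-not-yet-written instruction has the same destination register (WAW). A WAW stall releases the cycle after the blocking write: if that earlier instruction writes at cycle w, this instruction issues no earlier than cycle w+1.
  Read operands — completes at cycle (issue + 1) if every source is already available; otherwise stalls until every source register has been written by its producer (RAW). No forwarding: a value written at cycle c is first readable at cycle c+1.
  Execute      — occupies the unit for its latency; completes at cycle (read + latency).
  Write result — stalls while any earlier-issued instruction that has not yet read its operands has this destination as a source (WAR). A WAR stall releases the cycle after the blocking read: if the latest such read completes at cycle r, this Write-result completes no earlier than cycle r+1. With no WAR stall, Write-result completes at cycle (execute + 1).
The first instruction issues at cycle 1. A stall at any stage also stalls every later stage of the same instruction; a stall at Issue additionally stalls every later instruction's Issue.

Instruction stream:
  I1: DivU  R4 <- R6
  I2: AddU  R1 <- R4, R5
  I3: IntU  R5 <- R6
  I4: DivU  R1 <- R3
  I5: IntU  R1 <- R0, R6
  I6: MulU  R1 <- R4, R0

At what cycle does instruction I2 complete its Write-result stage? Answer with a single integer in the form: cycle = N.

cycle = 14

I1 -> (1, 2, 9, 10)
I2 -> (2, 11, 13, 14)  // RAW R4: wait I1 write@10
I3 -> (3, 4, 5, 12)  // WAR R5: wait I2 read@11
I4 -> (15, 16, 23, 24)  // WAW R1: wait I2 write@14
I5 -> (25, 26, 27, 28)  // WAW R1: wait I4 write@24
I6 -> (29, 30, 33, 34)  // WAW R1: wait I5 write@28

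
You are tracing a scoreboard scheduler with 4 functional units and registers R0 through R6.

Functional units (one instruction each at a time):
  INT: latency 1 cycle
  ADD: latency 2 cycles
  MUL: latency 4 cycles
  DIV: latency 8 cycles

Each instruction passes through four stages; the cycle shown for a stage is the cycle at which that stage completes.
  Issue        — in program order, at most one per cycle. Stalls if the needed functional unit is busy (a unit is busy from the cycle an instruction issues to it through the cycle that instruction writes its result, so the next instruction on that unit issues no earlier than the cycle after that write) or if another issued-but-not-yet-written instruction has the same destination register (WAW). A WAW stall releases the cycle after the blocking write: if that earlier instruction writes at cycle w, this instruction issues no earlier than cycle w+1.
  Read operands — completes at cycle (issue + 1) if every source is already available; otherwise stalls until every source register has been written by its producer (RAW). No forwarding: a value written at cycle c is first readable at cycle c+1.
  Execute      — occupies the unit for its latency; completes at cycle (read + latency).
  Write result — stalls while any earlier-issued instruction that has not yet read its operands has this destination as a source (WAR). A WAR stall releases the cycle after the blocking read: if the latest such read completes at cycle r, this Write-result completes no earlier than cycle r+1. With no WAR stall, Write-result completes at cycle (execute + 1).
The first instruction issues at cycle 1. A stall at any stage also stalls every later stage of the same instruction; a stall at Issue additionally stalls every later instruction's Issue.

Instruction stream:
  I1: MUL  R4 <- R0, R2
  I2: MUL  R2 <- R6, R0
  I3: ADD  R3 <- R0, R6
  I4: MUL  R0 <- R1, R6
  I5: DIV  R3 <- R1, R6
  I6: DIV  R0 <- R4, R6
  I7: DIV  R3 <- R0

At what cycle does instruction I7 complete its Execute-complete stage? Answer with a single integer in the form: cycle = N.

I1  is:1  ro:2  ex:6  wr:7
I2  is:8  ro:9  ex:13  wr:14  — struct: MUL busy until I1 writes@7
I3  is:9  ro:10  ex:12  wr:13
I4  is:15  ro:16  ex:20  wr:21  — struct: MUL busy until I2 writes@14
I5  is:16  ro:17  ex:25  wr:26
I6  is:27  ro:28  ex:36  wr:37  — struct: DIV busy until I5 writes@26
I7  is:38  ro:39  ex:47  wr:48  — struct: DIV busy until I6 writes@37

cycle = 47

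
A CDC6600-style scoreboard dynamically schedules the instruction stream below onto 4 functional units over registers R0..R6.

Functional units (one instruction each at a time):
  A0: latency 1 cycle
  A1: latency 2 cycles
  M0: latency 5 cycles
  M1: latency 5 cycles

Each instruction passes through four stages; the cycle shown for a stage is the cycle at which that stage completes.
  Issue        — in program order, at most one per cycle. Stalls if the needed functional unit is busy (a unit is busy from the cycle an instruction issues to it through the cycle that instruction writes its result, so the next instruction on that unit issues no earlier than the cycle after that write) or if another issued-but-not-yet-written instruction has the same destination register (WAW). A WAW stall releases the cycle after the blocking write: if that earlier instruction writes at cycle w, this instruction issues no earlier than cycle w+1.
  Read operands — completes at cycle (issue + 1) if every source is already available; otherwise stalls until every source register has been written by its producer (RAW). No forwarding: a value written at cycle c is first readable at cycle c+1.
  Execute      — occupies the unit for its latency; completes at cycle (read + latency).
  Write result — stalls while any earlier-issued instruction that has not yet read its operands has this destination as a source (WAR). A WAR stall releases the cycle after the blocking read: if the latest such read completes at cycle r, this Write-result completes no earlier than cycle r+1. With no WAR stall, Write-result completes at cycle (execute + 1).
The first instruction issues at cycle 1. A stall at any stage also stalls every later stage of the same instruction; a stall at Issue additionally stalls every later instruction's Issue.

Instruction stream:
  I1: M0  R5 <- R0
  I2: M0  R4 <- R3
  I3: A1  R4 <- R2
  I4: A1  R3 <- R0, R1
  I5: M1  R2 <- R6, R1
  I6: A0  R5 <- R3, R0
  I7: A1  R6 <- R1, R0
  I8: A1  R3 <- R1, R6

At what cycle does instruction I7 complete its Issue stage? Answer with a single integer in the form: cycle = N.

cycle = 27

t=1  I1→M0
t=2  I1 RO
t=7  I1 EX
t=8  I1 WR R5
t=9  I2→M0
t=10  I2 RO
t=15  I2 EX
t=16  I2 WR R4
t=17  I3→A1
t=18  I3 RO
t=20  I3 EX
t=21  I3 WR R4
t=22  I4→A1
t=23  I4 RO · I5→M1
t=24  I5 RO · I6→A0
t=25  I4 EX
t=26  I4 WR R3
t=27  I6 RO · I7→A1
t=28  I6 EX · I7 RO
t=29  I5 EX · I6 WR R5
t=30  I5 WR R2 · I7 EX
t=31  I7 WR R6
t=32  I8→A1
t=33  I8 RO
t=35  I8 EX
t=36  I8 WR R3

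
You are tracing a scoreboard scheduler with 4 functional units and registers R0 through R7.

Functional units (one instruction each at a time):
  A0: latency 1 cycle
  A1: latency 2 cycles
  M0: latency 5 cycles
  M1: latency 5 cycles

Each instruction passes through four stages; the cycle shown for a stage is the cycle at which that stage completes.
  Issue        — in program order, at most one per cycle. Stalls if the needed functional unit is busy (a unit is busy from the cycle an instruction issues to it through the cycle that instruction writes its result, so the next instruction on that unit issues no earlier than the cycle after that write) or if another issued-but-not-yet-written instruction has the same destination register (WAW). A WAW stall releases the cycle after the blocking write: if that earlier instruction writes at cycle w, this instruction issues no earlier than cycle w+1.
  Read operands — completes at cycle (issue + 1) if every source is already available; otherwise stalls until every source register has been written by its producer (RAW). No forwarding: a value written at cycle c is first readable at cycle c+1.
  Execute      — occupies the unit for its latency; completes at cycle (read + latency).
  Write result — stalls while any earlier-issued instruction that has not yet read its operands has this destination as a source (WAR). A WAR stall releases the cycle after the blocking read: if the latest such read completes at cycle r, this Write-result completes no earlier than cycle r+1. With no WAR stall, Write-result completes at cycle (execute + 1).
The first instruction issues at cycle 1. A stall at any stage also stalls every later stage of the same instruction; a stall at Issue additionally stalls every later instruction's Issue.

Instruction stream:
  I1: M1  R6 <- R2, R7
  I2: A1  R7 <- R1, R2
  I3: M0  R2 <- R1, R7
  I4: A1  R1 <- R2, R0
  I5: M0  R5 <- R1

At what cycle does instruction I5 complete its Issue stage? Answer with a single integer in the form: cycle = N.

cycle = 14

I1  is:1  ro:2  ex:7  wr:8
I2  is:2  ro:3  ex:5  wr:6
I3  is:3  ro:7  ex:12  wr:13  — RAW R7: wait I2 write@6
I4  is:7  ro:14  ex:16  wr:17  — struct: A1 busy until I2 writes@6, RAW R2: wait I3 write@13
I5  is:14  ro:18  ex:23  wr:24  — struct: M0 busy until I3 writes@13, RAW R1: wait I4 write@17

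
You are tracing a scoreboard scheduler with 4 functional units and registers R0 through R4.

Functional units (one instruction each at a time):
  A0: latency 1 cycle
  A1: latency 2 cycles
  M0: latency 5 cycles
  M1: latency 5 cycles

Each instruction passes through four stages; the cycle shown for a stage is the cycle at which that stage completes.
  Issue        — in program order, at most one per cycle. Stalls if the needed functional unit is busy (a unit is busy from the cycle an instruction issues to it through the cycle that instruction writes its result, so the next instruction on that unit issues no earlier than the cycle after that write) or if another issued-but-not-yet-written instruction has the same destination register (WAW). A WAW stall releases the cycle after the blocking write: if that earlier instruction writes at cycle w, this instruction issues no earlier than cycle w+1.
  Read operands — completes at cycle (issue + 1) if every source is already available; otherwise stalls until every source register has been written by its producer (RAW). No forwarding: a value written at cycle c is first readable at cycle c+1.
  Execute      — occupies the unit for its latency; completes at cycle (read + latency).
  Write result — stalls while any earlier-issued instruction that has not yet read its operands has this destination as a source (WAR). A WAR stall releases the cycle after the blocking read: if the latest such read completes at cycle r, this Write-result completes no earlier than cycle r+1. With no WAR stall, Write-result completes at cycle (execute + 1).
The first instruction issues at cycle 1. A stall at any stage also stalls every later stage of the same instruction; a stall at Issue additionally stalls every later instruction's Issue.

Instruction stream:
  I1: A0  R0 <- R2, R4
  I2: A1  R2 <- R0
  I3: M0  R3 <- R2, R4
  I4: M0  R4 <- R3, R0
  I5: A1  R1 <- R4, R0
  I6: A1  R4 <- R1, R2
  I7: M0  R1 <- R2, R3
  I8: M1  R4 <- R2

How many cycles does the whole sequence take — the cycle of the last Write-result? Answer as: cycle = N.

cycle = 40

I1  is:1  ro:2  ex:3  wr:4
I2  is:2  ro:5  ex:7  wr:8  — RAW R0: wait I1 write@4
I3  is:3  ro:9  ex:14  wr:15  — RAW R2: wait I2 write@8
I4  is:16  ro:17  ex:22  wr:23  — struct: M0 busy until I3 writes@15
I5  is:17  ro:24  ex:26  wr:27  — RAW R4: wait I4 write@23
I6  is:28  ro:29  ex:31  wr:32  — struct: A1 busy until I5 writes@27
I7  is:29  ro:30  ex:35  wr:36
I8  is:33  ro:34  ex:39  wr:40  — WAW R4: wait I6 write@32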